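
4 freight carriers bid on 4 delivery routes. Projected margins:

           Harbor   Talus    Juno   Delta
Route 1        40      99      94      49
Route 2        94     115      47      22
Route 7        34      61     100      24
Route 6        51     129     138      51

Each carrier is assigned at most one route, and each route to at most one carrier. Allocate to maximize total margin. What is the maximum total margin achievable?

Maximum total: $372k

Optimal: Harbor→Route 2 ($94k), Talus→Route 6 ($129k), Juno→Route 7 ($100k), Delta→Route 1 ($49k) — total 94+129+100+49 = $372k.
Column-greedy (each route in turn goes to its best remaining carrier) gives $344k, worse by 28.
Next-best assignment: Harbor→Route 2, Talus→Route 1, Juno→Route 6, Delta→Route 7 = $355k.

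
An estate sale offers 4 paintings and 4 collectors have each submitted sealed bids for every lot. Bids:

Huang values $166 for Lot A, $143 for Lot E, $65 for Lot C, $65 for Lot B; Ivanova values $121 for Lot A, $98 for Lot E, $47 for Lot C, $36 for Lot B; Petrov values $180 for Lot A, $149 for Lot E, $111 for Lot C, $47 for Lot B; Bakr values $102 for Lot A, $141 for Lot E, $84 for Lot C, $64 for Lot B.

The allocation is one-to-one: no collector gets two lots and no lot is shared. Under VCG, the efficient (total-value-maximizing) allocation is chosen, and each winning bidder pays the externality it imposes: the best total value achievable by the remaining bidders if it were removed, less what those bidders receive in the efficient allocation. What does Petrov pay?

Petrov pays $11.

Efficient allocation: Huang→Lot A ($166), Ivanova→Lot B ($36), Petrov→Lot C ($111), Bakr→Lot E ($141); total welfare W = $454.
Petrov receives Lot C at value $111, so the others get W − 111 = $343.
Without Petrov: best allocation of the remaining 3 bidders over all 4 lots is Huang→Lot A ($166), Ivanova→Lot C ($47), Bakr→Lot E ($141), total $354.
VCG payment = (others' best without Petrov) − (others' welfare with Petrov) = 354 − 343 = $11.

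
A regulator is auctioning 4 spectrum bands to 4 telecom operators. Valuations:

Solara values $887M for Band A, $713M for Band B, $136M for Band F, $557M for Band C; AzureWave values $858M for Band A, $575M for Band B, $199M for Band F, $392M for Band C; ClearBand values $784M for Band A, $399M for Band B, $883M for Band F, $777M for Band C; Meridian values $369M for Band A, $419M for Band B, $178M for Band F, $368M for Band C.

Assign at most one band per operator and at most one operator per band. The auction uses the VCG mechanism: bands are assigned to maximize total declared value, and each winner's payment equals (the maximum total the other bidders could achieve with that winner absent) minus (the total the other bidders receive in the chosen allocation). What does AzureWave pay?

AzureWave pays $225M.

Efficient allocation: Solara→Band B ($713M), AzureWave→Band A ($858M), ClearBand→Band F ($883M), Meridian→Band C ($368M); total welfare W = $2822M.
AzureWave receives Band A at value $858M, so the others get W − 858 = $1964M.
Without AzureWave: best allocation of the remaining 3 bidders over all 4 bands is Solara→Band A ($887M), ClearBand→Band F ($883M), Meridian→Band B ($419M), total $2189M.
VCG payment = (others' best without AzureWave) − (others' welfare with AzureWave) = 2189 − 1964 = $225M.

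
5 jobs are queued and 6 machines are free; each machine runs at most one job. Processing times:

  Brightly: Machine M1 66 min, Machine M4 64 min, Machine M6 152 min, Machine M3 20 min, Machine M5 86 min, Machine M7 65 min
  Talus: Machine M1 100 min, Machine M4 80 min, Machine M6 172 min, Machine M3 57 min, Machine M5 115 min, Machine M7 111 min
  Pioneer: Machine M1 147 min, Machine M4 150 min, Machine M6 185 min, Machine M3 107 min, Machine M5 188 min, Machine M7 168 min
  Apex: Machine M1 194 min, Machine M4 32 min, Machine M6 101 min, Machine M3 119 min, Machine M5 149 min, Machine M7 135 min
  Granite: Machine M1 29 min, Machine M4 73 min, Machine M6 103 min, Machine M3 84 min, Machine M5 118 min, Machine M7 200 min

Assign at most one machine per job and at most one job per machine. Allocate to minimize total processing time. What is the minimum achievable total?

Minimum total: 348 min

Optimal: Brightly→Machine M7 (65 min), Talus→Machine M5 (115 min), Pioneer→Machine M3 (107 min), Apex→Machine M4 (32 min), Granite→Machine M1 (29 min) — total 65+115+107+32+29 = 348 min.
Min-entry greedy (repeatedly take the single cheapest remaining cell) gives 377 min, worse by 29.
No other one-to-one assignment undercuts 348 min.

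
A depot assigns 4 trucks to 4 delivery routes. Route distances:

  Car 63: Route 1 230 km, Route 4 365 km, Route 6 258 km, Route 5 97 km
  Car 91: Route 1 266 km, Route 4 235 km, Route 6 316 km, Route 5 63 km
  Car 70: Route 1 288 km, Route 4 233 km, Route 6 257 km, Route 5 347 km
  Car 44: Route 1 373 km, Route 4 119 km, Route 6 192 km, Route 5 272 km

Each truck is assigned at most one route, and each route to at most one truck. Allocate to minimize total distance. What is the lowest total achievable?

Optimal: Car 63→Route 1 (230 km), Car 91→Route 5 (63 km), Car 70→Route 6 (257 km), Car 44→Route 4 (119 km) — total 230+63+257+119 = 669 km.
Row-greedy (each truck in turn takes its cheapest remaining route) gives 962 km, worse by 293.
Swapping Car 91↔Car 70 (Car 91→Route 6 316 km, Car 70→Route 5 347 km) adds 343.

Minimum total: 669 km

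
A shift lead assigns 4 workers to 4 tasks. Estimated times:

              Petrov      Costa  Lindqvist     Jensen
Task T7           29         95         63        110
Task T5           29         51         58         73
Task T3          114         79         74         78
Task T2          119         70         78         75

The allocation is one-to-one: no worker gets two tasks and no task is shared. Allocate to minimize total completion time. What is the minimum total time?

Optimal: Petrov→Task T7 (29 min), Costa→Task T5 (51 min), Lindqvist→Task T3 (74 min), Jensen→Task T2 (75 min) — total 29+51+74+75 = 229 min.
Next-best assignment: Petrov→Task T7, Costa→Task T2, Lindqvist→Task T5, Jensen→Task T3 = 235 min.

Minimum total: 229 min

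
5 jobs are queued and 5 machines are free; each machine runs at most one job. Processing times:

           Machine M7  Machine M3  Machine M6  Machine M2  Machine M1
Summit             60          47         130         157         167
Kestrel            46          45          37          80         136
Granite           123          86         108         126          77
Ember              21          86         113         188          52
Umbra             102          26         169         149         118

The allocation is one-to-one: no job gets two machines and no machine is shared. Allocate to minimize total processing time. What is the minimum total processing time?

Minimum total: 301 min

Optimal: Summit→Machine M7 (60 min), Kestrel→Machine M6 (37 min), Granite→Machine M2 (126 min), Ember→Machine M1 (52 min), Umbra→Machine M3 (26 min) — total 60+37+126+52+26 = 301 min.
Column-greedy (each machine in turn goes to its cheapest remaining job) gives 377 min, worse by 76.
Swapping Kestrel↔Umbra (Kestrel→Machine M3 45 min, Umbra→Machine M6 169 min) adds 151.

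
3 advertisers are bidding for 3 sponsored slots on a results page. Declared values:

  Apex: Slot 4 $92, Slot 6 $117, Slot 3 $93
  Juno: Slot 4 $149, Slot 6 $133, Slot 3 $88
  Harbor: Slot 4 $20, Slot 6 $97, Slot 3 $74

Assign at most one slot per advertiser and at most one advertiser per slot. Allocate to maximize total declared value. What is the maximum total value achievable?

Maximum total: $340

Optimal: Apex→Slot 6 ($117), Juno→Slot 4 ($149), Harbor→Slot 3 ($74) — total 117+149+74 = $340.
Swapping Apex↔Juno (Apex→Slot 4 $92, Juno→Slot 6 $133) loses 41.
Checked against all permutations: $340 is optimal.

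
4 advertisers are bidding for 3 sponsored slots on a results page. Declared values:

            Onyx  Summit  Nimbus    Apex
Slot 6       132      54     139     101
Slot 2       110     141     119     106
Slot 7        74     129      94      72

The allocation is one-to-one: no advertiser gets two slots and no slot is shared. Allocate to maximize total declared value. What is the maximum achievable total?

Optimal: Onyx→Slot 6 ($132), Nimbus→Slot 2 ($119), Summit→Slot 7 ($129) — total 132+119+129 = $380.
Max-entry greedy (repeatedly take the single best remaining cell) gives $354, worse by 26.
Next-best assignment: Nimbus→Slot 6, Onyx→Slot 2, Summit→Slot 7 = $378.
Swapping Nimbus↔Onyx (Nimbus→Slot 6 $139, Onyx→Slot 2 $110) loses 2.

Maximum total: $380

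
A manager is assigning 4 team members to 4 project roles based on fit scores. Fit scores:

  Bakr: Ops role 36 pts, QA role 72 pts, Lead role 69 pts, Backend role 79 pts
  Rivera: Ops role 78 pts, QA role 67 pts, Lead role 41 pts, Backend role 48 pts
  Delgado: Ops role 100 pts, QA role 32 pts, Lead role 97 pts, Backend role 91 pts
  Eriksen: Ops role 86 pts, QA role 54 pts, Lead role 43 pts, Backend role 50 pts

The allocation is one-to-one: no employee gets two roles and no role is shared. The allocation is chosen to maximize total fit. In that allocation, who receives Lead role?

Optimal: Bakr→Backend role (79 pts), Rivera→QA role (67 pts), Delgado→Lead role (97 pts), Eriksen→Ops role (86 pts) — total 79+67+97+86 = 329 pts.
Delgado's own top role is Ops role (100 pts), but forcing Delgado→Ops role and reassigning the rest optimally gives only 289 pts — worse by 40.

Delgado receives Lead role.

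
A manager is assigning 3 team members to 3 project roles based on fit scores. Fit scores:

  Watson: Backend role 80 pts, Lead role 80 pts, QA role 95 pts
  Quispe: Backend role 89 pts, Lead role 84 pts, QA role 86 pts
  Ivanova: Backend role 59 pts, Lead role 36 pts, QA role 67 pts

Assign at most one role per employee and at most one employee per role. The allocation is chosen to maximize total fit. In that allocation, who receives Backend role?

Treat this as an assignment problem: match each employee to one role.
Optimal: Watson→QA role (95 pts), Quispe→Lead role (84 pts), Ivanova→Backend role (59 pts) — total 95+84+59 = 238 pts.
Next-best assignment: Watson→Lead role, Quispe→Backend role, Ivanova→QA role = 236 pts.
Ivanova's own top role is QA role (67 pts), but forcing Ivanova→QA role and reassigning the rest optimally gives only 236 pts — worse by 2.

Ivanova receives Backend role.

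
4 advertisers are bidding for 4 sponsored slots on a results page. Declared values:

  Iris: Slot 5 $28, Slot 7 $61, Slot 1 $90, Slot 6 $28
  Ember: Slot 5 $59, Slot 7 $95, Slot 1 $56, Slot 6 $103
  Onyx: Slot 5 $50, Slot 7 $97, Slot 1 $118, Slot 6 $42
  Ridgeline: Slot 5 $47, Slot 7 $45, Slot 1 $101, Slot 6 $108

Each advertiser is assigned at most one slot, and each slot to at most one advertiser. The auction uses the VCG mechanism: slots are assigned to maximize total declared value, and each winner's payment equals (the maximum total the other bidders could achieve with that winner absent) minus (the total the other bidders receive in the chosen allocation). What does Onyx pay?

Efficient allocation: Iris→Slot 1 ($90), Ember→Slot 5 ($59), Onyx→Slot 7 ($97), Ridgeline→Slot 6 ($108); total welfare W = $354.
Onyx receives Slot 7 at value $97, so the others get W − 97 = $257.
Without Onyx: best allocation of the remaining 3 bidders over all 4 slots is Iris→Slot 1 ($90), Ember→Slot 7 ($95), Ridgeline→Slot 6 ($108), total $293.
VCG payment = (others' best without Onyx) − (others' welfare with Onyx) = 293 − 257 = $36.

Onyx pays $36.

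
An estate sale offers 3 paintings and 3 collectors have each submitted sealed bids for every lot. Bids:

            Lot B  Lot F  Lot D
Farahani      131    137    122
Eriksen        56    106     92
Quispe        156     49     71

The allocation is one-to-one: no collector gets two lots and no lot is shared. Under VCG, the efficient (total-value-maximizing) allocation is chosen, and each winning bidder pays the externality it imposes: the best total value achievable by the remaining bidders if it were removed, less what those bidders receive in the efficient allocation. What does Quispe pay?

Efficient allocation: Farahani→Lot F ($137), Eriksen→Lot D ($92), Quispe→Lot B ($156); total welfare W = $385.
Quispe receives Lot B at value $156, so the others get W − 156 = $229.
Without Quispe: best allocation of the remaining 2 bidders over all 3 lots is Farahani→Lot B ($131), Eriksen→Lot F ($106), total $237.
VCG payment = (others' best without Quispe) − (others' welfare with Quispe) = 237 − 229 = $8.

Quispe pays $8.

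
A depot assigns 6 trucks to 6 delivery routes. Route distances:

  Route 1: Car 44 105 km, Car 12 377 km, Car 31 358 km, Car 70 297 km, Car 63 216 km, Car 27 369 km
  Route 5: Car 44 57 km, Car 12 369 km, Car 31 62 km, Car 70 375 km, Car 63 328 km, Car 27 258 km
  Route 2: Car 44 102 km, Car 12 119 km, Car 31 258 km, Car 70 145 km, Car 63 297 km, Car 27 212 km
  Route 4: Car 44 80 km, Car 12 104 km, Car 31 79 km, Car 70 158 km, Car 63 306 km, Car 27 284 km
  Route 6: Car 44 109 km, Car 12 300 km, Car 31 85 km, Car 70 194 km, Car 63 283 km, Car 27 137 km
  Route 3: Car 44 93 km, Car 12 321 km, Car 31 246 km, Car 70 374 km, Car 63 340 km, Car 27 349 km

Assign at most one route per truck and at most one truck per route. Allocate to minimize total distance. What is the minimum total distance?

Minimum total: 757 km

This is the linear assignment problem.
Optimal: Car 44→Route 3 (93 km), Car 12→Route 4 (104 km), Car 31→Route 5 (62 km), Car 70→Route 2 (145 km), Car 63→Route 1 (216 km), Car 27→Route 6 (137 km) — total 93+104+62+145+216+137 = 757 km.
Column-greedy (each route in turn goes to its cheapest remaining truck) gives 921 km, worse by 164.
Next-best assignment: Car 44→Route 3, Car 12→Route 2, Car 31→Route 5, Car 70→Route 4, Car 63→Route 1, Car 27→Route 6 = 785 km.
Swapping Car 27↔Car 12 (Car 27→Route 4 284 km, Car 12→Route 6 300 km) adds 343.
Every other assignment is strictly worse.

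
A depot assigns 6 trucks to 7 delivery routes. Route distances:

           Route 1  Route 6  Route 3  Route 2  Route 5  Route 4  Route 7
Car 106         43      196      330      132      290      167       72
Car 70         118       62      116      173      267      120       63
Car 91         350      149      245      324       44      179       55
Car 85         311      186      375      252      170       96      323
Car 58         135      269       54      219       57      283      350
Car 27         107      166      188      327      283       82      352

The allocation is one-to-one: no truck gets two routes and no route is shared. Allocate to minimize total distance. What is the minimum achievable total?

This is the linear assignment problem.
Optimal: Car 106→Route 7 (72 km), Car 70→Route 6 (62 km), Car 91→Route 5 (44 km), Car 85→Route 4 (96 km), Car 58→Route 3 (54 km), Car 27→Route 1 (107 km) — total 72+62+44+96+54+107 = 435 km.
Column-greedy (each route in turn goes to its cheapest remaining truck) gives 537 km, worse by 102.
Next-best assignment: Car 106→Route 1, Car 70→Route 6, Car 91→Route 7, Car 85→Route 5, Car 58→Route 3, Car 27→Route 4 = 466 km.
Swapping Car 106↔Car 85 (Car 106→Route 4 167 km, Car 85→Route 7 323 km) adds 322.
Checked against all permutations: 435 km is optimal.

Min total: 435 km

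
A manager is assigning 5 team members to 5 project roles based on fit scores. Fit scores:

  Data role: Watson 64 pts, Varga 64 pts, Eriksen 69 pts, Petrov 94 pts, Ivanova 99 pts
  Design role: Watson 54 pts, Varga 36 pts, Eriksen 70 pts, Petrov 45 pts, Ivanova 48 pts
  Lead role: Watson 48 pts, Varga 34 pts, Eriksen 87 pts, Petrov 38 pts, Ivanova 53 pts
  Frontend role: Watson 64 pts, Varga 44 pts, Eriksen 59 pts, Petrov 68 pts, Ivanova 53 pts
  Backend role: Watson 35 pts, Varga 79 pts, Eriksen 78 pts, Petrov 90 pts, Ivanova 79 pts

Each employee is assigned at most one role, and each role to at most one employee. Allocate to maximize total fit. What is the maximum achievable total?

This is a one-to-one assignment (maximum-weight bipartite matching).
Optimal: Watson→Design role (54 pts), Varga→Backend role (79 pts), Eriksen→Lead role (87 pts), Petrov→Frontend role (68 pts), Ivanova→Data role (99 pts) — total 54+79+87+68+99 = 387 pts.
Max-entry greedy (repeatedly take the single best remaining cell) gives 376 pts, worse by 11.
Next-best assignment: Watson→Frontend role, Varga→Design role, Eriksen→Lead role, Petrov→Backend role, Ivanova→Data role = 376 pts.

Max total: 387 pts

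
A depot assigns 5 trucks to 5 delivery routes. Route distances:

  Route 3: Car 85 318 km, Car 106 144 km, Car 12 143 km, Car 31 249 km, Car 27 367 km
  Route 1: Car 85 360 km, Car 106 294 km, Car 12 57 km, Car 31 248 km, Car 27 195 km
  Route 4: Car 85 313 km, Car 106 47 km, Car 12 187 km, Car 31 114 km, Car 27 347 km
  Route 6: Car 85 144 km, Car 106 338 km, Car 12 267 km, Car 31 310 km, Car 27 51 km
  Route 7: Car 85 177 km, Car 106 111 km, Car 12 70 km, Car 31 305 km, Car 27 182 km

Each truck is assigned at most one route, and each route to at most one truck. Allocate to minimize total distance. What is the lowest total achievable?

Min total: 543 km

Optimal: Car 85→Route 7 (177 km), Car 106→Route 3 (144 km), Car 12→Route 1 (57 km), Car 31→Route 4 (114 km), Car 27→Route 6 (51 km) — total 177+144+57+114+51 = 543 km.
Column-greedy (each route in turn goes to its cheapest remaining truck) gives 834 km, worse by 291.
Next-best assignment: Car 85→Route 7, Car 106→Route 4, Car 12→Route 1, Car 31→Route 3, Car 27→Route 6 = 581 km.
No other one-to-one assignment undercuts 543 km.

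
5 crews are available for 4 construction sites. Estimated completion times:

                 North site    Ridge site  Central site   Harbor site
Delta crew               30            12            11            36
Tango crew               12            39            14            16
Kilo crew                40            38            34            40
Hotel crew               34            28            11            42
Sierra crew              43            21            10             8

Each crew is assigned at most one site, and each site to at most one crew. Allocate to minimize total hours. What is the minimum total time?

Min total: 43 hours

Optimal: Tango crew→North site (12 hours), Delta crew→Ridge site (12 hours), Hotel crew→Central site (11 hours), Sierra crew→Harbor site (8 hours) — total 12+12+11+8 = 43 hours.
Min-entry greedy (repeatedly take the single cheapest remaining cell) gives 59 hours, worse by 16.
Swapping Sierra crew↔Delta crew (Sierra crew→Ridge site 21 hours, Delta crew→Harbor site 36 hours) adds 37.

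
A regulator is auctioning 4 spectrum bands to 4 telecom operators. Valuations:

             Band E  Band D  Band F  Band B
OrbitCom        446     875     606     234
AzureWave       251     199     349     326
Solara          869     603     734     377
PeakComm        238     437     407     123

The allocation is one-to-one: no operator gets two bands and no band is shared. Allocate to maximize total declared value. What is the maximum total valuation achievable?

Optimal: OrbitCom→Band D ($875M), AzureWave→Band B ($326M), Solara→Band E ($869M), PeakComm→Band F ($407M) — total 875+326+869+407 = $2477M.
Next-best assignment: OrbitCom→Band F, AzureWave→Band B, Solara→Band E, PeakComm→Band D = $2238M.
Swapping OrbitCom↔AzureWave (OrbitCom→Band B $234M, AzureWave→Band D $199M) loses 768.
No other one-to-one assignment exceeds $2477M.

Maximum total: $2477M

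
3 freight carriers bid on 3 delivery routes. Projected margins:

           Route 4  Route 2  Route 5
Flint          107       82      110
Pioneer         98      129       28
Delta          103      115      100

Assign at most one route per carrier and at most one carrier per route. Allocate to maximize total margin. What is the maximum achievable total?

Max total: $342k

Optimal: Flint→Route 5 ($110k), Pioneer→Route 2 ($129k), Delta→Route 4 ($103k) — total 110+129+103 = $342k.
Column-greedy (each route in turn goes to its best remaining carrier) gives $336k, worse by 6.
Next-best assignment: Flint→Route 4, Pioneer→Route 2, Delta→Route 5 = $336k.
Swapping Flint↔Delta (Flint→Route 4 $107k, Delta→Route 5 $100k) loses 6.
Every other assignment is strictly worse.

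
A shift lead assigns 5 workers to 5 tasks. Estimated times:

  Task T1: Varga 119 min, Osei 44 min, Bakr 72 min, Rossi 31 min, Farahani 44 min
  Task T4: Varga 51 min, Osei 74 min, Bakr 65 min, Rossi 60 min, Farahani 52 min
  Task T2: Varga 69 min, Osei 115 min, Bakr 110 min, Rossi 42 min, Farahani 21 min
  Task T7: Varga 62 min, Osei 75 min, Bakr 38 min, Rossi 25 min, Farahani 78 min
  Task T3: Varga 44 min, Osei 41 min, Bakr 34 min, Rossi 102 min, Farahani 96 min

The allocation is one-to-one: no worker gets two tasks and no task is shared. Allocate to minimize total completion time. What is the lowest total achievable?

Min total: 175 min

Optimal: Varga→Task T4 (51 min), Osei→Task T1 (44 min), Bakr→Task T3 (34 min), Rossi→Task T7 (25 min), Farahani→Task T2 (21 min) — total 51+44+34+25+21 = 175 min.
Column-greedy (each task in turn goes to its cheapest remaining worker) gives 182 min, worse by 7.
Next-best assignment: Varga→Task T4, Osei→Task T3, Bakr→Task T7, Rossi→Task T1, Farahani→Task T2 = 182 min.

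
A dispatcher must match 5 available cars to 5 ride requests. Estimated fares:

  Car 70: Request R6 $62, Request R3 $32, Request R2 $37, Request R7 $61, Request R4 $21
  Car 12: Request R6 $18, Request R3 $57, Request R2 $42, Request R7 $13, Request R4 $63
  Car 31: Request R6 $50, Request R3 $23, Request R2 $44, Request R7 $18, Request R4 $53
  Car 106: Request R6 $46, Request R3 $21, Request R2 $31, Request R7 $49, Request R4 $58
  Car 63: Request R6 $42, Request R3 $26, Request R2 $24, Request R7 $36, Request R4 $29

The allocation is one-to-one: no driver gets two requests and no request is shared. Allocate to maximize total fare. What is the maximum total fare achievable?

Optimal: Car 70→Request R7 ($61), Car 12→Request R3 ($57), Car 31→Request R2 ($44), Car 106→Request R4 ($58), Car 63→Request R6 ($42) — total 61+57+44+58+42 = $262.
Max-entry greedy (repeatedly take the single best remaining cell) gives $244, worse by 18.
Swapping Car 63↔Car 70 (Car 63→Request R7 $36, Car 70→Request R6 $62) loses 5.

Max total: $262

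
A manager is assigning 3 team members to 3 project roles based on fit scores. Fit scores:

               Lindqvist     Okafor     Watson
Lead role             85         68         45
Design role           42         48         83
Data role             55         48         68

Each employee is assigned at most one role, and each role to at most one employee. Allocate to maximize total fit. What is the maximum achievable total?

Max total: 216 pts

This is the linear assignment problem.
Optimal: Lindqvist→Lead role (85 pts), Okafor→Data role (48 pts), Watson→Design role (83 pts) — total 85+48+83 = 216 pts.
Row-greedy (each employee in turn takes its best remaining role) gives 201 pts, worse by 15.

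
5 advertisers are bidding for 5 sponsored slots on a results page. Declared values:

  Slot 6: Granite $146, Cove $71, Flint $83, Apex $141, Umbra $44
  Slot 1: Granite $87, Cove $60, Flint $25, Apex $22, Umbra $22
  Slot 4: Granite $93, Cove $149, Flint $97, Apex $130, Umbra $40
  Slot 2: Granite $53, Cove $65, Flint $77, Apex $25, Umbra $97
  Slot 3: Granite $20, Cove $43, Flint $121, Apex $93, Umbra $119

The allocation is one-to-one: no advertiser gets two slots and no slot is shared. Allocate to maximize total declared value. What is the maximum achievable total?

Optimal: Granite→Slot 1 ($87), Cove→Slot 4 ($149), Flint→Slot 3 ($121), Apex→Slot 6 ($141), Umbra→Slot 2 ($97) — total 87+149+121+141+97 = $595.
Row-greedy (each advertiser in turn takes its best remaining slot) gives $463, worse by 132.
Next-best assignment: Granite→Slot 1, Cove→Slot 4, Flint→Slot 2, Apex→Slot 6, Umbra→Slot 3 = $573.
Swapping Granite↔Cove (Granite→Slot 4 $93, Cove→Slot 1 $60) loses 83.

Max total: $595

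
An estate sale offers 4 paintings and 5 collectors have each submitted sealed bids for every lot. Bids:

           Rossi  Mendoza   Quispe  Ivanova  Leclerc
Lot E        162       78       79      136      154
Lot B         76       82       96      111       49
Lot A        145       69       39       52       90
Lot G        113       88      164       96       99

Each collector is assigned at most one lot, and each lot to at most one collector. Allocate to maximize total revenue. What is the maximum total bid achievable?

Optimal: Leclerc→Lot E ($154), Ivanova→Lot B ($111), Rossi→Lot A ($145), Quispe→Lot G ($164) — total 154+111+145+164 = $574.
Next-best assignment: Leclerc→Lot E, Mendoza→Lot B, Rossi→Lot A, Quispe→Lot G = $545.
Checked against all permutations: $574 is optimal.

Max total: $574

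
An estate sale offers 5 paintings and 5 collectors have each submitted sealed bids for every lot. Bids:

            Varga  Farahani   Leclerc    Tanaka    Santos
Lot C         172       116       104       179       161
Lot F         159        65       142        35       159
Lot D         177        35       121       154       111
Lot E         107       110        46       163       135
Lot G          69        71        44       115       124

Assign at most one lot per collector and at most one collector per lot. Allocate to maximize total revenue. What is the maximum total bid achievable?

Treat this as an assignment problem: match each collector to one lot.
Optimal: Varga→Lot D ($177), Farahani→Lot E ($110), Leclerc→Lot F ($142), Tanaka→Lot C ($179), Santos→Lot G ($124) — total 177+110+142+179+124 = $732.
Column-greedy (each lot in turn goes to its best remaining collector) gives $665, worse by 67.
Swapping Santos↔Farahani (Santos→Lot E $135, Farahani→Lot G $71) loses 28.

Max total: $732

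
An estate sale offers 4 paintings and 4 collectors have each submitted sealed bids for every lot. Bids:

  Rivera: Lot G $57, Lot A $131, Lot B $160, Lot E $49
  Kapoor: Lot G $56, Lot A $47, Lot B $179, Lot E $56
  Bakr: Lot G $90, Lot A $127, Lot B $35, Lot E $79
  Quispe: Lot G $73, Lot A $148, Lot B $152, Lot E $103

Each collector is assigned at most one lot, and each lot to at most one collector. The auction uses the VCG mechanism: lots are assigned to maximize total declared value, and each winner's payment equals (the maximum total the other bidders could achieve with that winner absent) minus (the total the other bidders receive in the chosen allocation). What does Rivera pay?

Efficient allocation: Rivera→Lot A ($131), Kapoor→Lot B ($179), Bakr→Lot G ($90), Quispe→Lot E ($103); total welfare W = $503.
Rivera receives Lot A at value $131, so the others get W − 131 = $372.
Without Rivera: best allocation of the remaining 3 bidders over all 4 lots is Kapoor→Lot B ($179), Bakr→Lot G ($90), Quispe→Lot A ($148), total $417.
VCG payment = (others' best without Rivera) − (others' welfare with Rivera) = 417 − 372 = $45.

Rivera pays $45.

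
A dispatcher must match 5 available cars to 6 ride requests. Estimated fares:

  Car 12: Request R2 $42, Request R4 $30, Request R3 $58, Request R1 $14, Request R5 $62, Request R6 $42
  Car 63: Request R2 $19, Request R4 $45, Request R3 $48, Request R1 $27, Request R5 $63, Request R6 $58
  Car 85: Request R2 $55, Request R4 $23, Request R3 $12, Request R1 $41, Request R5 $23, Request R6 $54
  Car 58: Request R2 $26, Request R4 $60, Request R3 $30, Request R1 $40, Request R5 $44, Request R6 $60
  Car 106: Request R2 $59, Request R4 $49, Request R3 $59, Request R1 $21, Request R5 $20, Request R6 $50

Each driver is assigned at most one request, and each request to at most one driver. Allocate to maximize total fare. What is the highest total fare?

Maximum total: $294

Treat this as an assignment problem: match each driver to one request.
Optimal: Car 12→Request R3 ($58), Car 63→Request R5 ($63), Car 85→Request R6 ($54), Car 58→Request R4 ($60), Car 106→Request R2 ($59) — total 58+63+54+60+59 = $294.
Column-greedy (each request in turn goes to its best remaining driver) gives $281, worse by 13.
Swapping Car 106↔Car 85 (Car 106→Request R6 $50, Car 85→Request R2 $55) loses 8.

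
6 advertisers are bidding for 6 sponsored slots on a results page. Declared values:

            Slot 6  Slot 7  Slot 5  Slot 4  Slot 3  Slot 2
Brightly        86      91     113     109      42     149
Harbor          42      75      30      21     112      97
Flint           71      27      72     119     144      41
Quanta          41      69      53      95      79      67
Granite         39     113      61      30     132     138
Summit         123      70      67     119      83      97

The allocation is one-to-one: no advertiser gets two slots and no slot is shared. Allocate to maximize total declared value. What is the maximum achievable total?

This is the linear assignment problem.
Optimal: Brightly→Slot 5 ($113), Harbor→Slot 7 ($75), Flint→Slot 3 ($144), Quanta→Slot 4 ($95), Granite→Slot 2 ($138), Summit→Slot 6 ($123) — total 113+75+144+95+138+123 = $688.
Max-entry greedy (repeatedly take the single best remaining cell) gives $654, worse by 34.
Swapping Granite↔Quanta (Granite→Slot 4 $30, Quanta→Slot 2 $67) loses 136.

Maximum total: $688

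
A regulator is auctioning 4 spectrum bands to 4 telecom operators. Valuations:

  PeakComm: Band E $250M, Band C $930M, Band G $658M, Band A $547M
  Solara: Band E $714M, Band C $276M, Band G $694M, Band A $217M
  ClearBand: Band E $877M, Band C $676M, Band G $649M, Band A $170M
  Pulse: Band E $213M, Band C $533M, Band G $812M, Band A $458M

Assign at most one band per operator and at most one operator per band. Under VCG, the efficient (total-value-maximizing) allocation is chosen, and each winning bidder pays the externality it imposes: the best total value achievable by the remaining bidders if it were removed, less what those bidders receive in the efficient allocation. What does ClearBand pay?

Efficient allocation: PeakComm→Band C ($930M), Solara→Band G ($694M), ClearBand→Band E ($877M), Pulse→Band A ($458M); total welfare W = $2959M.
ClearBand receives Band E at value $877M, so the others get W − 877 = $2082M.
Without ClearBand: best allocation of the remaining 3 bidders over all 4 bands is PeakComm→Band C ($930M), Solara→Band E ($714M), Pulse→Band G ($812M), total $2456M.
VCG payment = (others' best without ClearBand) − (others' welfare with ClearBand) = 2456 − 2082 = $374M.

ClearBand pays $374M.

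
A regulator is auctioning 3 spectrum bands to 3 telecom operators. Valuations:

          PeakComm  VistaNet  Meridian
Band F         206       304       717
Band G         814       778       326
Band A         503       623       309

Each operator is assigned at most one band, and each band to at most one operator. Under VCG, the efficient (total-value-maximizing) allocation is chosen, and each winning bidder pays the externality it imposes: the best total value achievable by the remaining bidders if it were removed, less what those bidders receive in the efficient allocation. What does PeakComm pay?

PeakComm pays $155M.

Efficient allocation: PeakComm→Band G ($814M), VistaNet→Band A ($623M), Meridian→Band F ($717M); total welfare W = $2154M.
PeakComm receives Band G at value $814M, so the others get W − 814 = $1340M.
Without PeakComm: best allocation of the remaining 2 bidders over all 3 bands is VistaNet→Band G ($778M), Meridian→Band F ($717M), total $1495M.
VCG payment = (others' best without PeakComm) − (others' welfare with PeakComm) = 1495 − 1340 = $155M.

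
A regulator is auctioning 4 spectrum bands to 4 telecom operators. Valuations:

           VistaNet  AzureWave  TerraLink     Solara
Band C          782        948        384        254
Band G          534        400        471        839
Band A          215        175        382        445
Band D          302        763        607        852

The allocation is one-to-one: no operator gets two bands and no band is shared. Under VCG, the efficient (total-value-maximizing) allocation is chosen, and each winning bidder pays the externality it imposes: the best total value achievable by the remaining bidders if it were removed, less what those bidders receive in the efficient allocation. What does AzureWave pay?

Efficient allocation: VistaNet→Band C ($782M), AzureWave→Band D ($763M), TerraLink→Band A ($382M), Solara→Band G ($839M); total welfare W = $2766M.
AzureWave receives Band D at value $763M, so the others get W − 763 = $2003M.
Without AzureWave: best allocation of the remaining 3 bidders over all 4 bands is VistaNet→Band C ($782M), TerraLink→Band D ($607M), Solara→Band G ($839M), total $2228M.
VCG payment = (others' best without AzureWave) − (others' welfare with AzureWave) = 2228 − 2003 = $225M.

AzureWave pays $225M.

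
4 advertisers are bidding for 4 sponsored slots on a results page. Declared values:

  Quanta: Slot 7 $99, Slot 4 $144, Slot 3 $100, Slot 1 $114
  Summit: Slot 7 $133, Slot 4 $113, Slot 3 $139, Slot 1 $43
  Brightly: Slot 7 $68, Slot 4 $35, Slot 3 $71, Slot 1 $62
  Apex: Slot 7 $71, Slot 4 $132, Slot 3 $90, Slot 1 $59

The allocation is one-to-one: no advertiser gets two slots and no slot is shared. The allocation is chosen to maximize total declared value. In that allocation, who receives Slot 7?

Brightly receives Slot 7.

Optimal: Quanta→Slot 1 ($114), Summit→Slot 3 ($139), Brightly→Slot 7 ($68), Apex→Slot 4 ($132) — total 114+139+68+132 = $453.
Row-greedy (each advertiser in turn takes its best remaining slot) gives $410, worse by 43.
No other one-to-one assignment exceeds $453.
Brightly's own top slot is Slot 3 ($71), but forcing Brightly→Slot 3 and reassigning the rest optimally gives only $450 — worse by 3.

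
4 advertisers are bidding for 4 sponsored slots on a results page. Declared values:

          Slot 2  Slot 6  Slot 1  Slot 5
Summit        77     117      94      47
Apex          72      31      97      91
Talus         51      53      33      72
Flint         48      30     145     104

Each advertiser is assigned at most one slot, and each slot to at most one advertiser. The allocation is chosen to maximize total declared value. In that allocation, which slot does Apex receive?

Apex receives Slot 2.

Treat this as an assignment problem: match each advertiser to one slot.
Optimal: Summit→Slot 6 ($117), Apex→Slot 2 ($72), Talus→Slot 5 ($72), Flint→Slot 1 ($145) — total 117+72+72+145 = $406.
Next-best assignment: Summit→Slot 6, Apex→Slot 5, Talus→Slot 2, Flint→Slot 1 = $404.
Apex's own top slot is Slot 1 ($97), but forcing Apex→Slot 1 and reassigning the rest optimally gives only $369 — worse by 37.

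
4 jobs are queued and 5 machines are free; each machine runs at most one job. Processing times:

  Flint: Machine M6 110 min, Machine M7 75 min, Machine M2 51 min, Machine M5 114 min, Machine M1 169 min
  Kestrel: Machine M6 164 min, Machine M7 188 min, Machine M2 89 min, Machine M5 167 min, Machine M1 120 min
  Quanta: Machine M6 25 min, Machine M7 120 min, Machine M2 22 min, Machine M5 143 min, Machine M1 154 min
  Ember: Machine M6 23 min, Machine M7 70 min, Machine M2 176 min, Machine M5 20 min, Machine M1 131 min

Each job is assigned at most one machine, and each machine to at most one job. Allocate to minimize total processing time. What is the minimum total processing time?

This is a one-to-one assignment (minimum-cost bipartite matching).
Optimal: Flint→Machine M7 (75 min), Kestrel→Machine M2 (89 min), Quanta→Machine M6 (25 min), Ember→Machine M5 (20 min) — total 75+89+25+20 = 209 min.
Row-greedy (each job in turn takes its cheapest remaining machine) gives 216 min, worse by 7.

Min total: 209 min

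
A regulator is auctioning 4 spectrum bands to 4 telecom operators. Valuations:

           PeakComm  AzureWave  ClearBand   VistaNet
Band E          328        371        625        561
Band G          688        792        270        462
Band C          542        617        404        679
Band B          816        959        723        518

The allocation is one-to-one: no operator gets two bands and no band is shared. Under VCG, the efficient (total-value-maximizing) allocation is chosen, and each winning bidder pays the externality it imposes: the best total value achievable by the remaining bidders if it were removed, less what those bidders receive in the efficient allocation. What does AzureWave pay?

AzureWave pays $128M.

Efficient allocation: PeakComm→Band G ($688M), AzureWave→Band B ($959M), ClearBand→Band E ($625M), VistaNet→Band C ($679M); total welfare W = $2951M.
AzureWave receives Band B at value $959M, so the others get W − 959 = $1992M.
Without AzureWave: best allocation of the remaining 3 bidders over all 4 bands is PeakComm→Band B ($816M), ClearBand→Band E ($625M), VistaNet→Band C ($679M), total $2120M.
VCG payment = (others' best without AzureWave) − (others' welfare with AzureWave) = 2120 − 1992 = $128M.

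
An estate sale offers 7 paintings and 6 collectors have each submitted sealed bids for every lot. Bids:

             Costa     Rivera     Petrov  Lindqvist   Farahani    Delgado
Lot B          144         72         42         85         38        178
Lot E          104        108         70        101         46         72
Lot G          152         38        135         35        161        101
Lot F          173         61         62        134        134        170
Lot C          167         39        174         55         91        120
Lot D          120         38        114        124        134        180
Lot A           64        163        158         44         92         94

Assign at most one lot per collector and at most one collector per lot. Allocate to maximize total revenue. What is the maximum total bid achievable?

Max total: $973

Treat this as an assignment problem: match each collector to one lot.
Optimal: Costa→Lot F ($173), Rivera→Lot A ($163), Petrov→Lot C ($174), Lindqvist→Lot D ($124), Farahani→Lot G ($161), Delgado→Lot B ($178) — total 173+163+174+124+161+178 = $973.
Column-greedy (each lot in turn goes to its best remaining collector) gives $918, worse by 55.
Next-best assignment: Costa→Lot B, Rivera→Lot A, Petrov→Lot C, Lindqvist→Lot F, Farahani→Lot G, Delgado→Lot D = $956.
Swapping Lindqvist↔Rivera (Lindqvist→Lot A $44, Rivera→Lot D $38) loses 205.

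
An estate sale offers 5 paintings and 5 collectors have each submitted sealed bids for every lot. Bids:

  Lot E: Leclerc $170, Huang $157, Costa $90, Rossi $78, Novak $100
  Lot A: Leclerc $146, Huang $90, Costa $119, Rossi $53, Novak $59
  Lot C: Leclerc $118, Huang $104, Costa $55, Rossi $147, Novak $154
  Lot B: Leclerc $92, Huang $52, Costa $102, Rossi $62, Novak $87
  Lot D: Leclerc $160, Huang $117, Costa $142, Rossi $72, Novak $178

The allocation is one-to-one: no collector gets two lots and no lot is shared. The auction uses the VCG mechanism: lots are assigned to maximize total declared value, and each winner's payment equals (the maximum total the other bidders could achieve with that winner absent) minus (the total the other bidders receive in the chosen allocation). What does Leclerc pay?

Efficient allocation: Leclerc→Lot A ($146), Huang→Lot E ($157), Costa→Lot B ($102), Rossi→Lot C ($147), Novak→Lot D ($178); total welfare W = $730.
Leclerc receives Lot A at value $146, so the others get W − 146 = $584.
Without Leclerc: best allocation of the remaining 4 bidders over all 5 lots is Huang→Lot E ($157), Costa→Lot A ($119), Rossi→Lot C ($147), Novak→Lot D ($178), total $601.
VCG payment = (others' best without Leclerc) − (others' welfare with Leclerc) = 601 − 584 = $17.

Leclerc pays $17.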